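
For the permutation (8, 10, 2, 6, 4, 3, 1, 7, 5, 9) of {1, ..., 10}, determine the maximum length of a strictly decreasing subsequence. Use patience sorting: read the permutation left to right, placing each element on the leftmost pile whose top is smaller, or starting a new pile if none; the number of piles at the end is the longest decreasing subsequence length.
5

8: new pile. tops = [8]
10: onto pile 1 (replacing 8). tops = [10]
2: new pile. tops = [10, 2]
6: onto pile 2 (replacing 2). tops = [10, 6]
4: new pile. tops = [10, 6, 4]
3: new pile. tops = [10, 6, 4, 3]
1: new pile. tops = [10, 6, 4, 3, 1]
7: onto pile 2 (replacing 6). tops = [10, 7, 4, 3, 1]
5: onto pile 3 (replacing 4). tops = [10, 7, 5, 3, 1]
9: onto pile 2 (replacing 7). tops = [10, 9, 5, 3, 1]

5 piles, so the longest decreasing subsequence has length 5.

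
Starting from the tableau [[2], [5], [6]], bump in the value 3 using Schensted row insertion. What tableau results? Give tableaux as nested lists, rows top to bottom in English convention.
[[2, 3], [5], [6]]

3 is larger than every entry of row 1, so it is appended to row 1. The new tableau is [[2, 3], [5], [6]].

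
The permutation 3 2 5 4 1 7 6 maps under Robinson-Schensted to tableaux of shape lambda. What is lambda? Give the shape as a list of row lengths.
[3, 3, 1]

RSK row insertion gives P = [[1, 4, 6], [2, 5, 7], [3]], which has shape [3, 3, 1].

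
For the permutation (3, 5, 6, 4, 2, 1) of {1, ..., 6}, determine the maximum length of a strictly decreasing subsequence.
4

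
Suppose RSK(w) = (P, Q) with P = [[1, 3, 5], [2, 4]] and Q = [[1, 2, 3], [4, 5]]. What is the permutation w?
Reverse the RSK construction: for i from n down to 1, find the cell of Q containing i, remove the entry at that cell from P, and reverse-bump it up through P; the value ejected from row 1 is w(i).

Step i=5: Q has 5 at row 2, column 2; remove 4 from row 2 of P and reverse-bump: 4 enters row 1 and ejects 3. So w(5) = 3. P is now [[1, 4, 5], [2]].
Step i=4: Q has 4 at row 2, column 1; remove 2 from row 2 of P and reverse-bump: 2 enters row 1 and ejects 1. So w(4) = 1. P is now [[2, 4, 5]].
Step i=3: Q has 3 at row 1, column 3; remove that cell from P, ejecting 5. So w(3) = 5. P is now [[2, 4]].
Step i=2: Q has 2 at row 1, column 2; remove that cell from P, ejecting 4. So w(2) = 4. P is now [[2]].
Step i=1: Q has 1 at row 1, column 1; remove that cell from P, ejecting 2. So w(1) = 2. P is now [].

So w = 2 4 5 1 3.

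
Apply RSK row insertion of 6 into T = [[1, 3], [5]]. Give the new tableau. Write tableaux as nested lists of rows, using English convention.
6 is larger than every entry of row 1, so it is appended to row 1. The new tableau is [[1, 3, 6], [5]].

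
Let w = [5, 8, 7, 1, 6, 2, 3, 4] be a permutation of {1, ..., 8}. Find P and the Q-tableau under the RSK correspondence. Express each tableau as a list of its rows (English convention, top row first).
P = [[1, 2, 3, 4], [5, 6], [7], [8]], Q = [[1, 2, 7, 8], [3, 5], [4], [6]]

Insert each entry of the permutation into P by Schensted row insertion, recording in Q the position of each new cell.

Insert 5: appended to row 1. P = [[5]].
Insert 8: appended to row 1. P = [[5, 8]].
Insert 7: 7 bumps 8 from row 1; 8 starts row 2. P = [[5, 7], [8]].
Insert 1: 1 bumps 5 from row 1; 5 bumps 8 from row 2; 8 starts row 3. P = [[1, 7], [5], [8]].
Insert 6: 6 bumps 7 from row 1; 7 appends to row 2. P = [[1, 6], [5, 7], [8]].
Insert 2: 2 bumps 6 from row 1; 6 bumps 7 from row 2; 7 bumps 8 from row 3; 8 starts row 4. P = [[1, 2], [5, 6], [7], [8]].
Insert 3: appended to row 1. P = [[1, 2, 3], [5, 6], [7], [8]].
Insert 4: appended to row 1. P = [[1, 2, 3, 4], [5, 6], [7], [8]].

So P = [[1, 2, 3, 4], [5, 6], [7], [8]], Q = [[1, 2, 7, 8], [3, 5], [4], [6]].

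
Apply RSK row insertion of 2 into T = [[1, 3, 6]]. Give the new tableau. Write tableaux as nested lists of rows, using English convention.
[[1, 2, 6], [3]]

In row 1, 2 replaces 3 (the leftmost entry greater than 2); 3 is bumped to row 2. 3 starts a new row 2. The new tableau is [[1, 2, 6], [3]].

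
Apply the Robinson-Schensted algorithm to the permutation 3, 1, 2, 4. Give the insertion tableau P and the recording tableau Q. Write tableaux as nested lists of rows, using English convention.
Insert each entry of the permutation into P by Schensted row insertion, recording in Q the position of each new cell.

Insert 3: appended to row 1. P = [[3]].
Insert 1: 1 bumps 3 from row 1; 3 starts row 2. P = [[1], [3]].
Insert 2: appended to row 1. P = [[1, 2], [3]].
Insert 4: appended to row 1. P = [[1, 2, 4], [3]].

So P = [[1, 2, 4], [3]], Q = [[1, 3, 4], [2]].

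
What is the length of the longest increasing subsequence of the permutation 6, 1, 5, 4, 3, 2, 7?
3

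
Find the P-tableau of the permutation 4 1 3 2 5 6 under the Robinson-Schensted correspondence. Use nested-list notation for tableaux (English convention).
P = [[1, 2, 5, 6], [3], [4]]

After inserting 4: P = [[4]].
After inserting 1: P = [[1], [4]].
After inserting 3: P = [[1, 3], [4]].
After inserting 2: P = [[1, 2], [3], [4]].
After inserting 5: P = [[1, 2, 5], [3], [4]].
After inserting 6: P = [[1, 2, 5, 6], [3], [4]].

So P = [[1, 2, 5, 6], [3], [4]].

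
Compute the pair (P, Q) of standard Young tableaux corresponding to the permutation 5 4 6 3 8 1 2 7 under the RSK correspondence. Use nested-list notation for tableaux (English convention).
P = [[1, 2, 7], [3, 6, 8], [4], [5]], Q = [[1, 3, 5], [2, 7, 8], [4], [6]]

Insert each entry of the permutation into P by Schensted row insertion, recording in Q the position of each new cell.

Insert 5: appended to row 1. P = [[5]].
Insert 4: 4 bumps 5 from row 1; 5 starts row 2. P = [[4], [5]].
Insert 6: appended to row 1. P = [[4, 6], [5]].
Insert 3: 3 bumps 4 from row 1; 4 bumps 5 from row 2; 5 starts row 3. P = [[3, 6], [4], [5]].
Insert 8: appended to row 1. P = [[3, 6, 8], [4], [5]].
Insert 1: 1 bumps 3 from row 1; 3 bumps 4 from row 2; 4 bumps 5 from row 3; 5 starts row 4. P = [[1, 6, 8], [3], [4], [5]].
Insert 2: 2 bumps 6 from row 1; 6 appends to row 2. P = [[1, 2, 8], [3, 6], [4], [5]].
Insert 7: 7 bumps 8 from row 1; 8 appends to row 2. P = [[1, 2, 7], [3, 6, 8], [4], [5]].

So P = [[1, 2, 7], [3, 6, 8], [4], [5]], Q = [[1, 3, 5], [2, 7, 8], [4], [6]].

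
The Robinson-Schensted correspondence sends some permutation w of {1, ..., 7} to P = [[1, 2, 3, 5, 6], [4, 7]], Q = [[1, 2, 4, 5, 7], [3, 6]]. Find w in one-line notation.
1 4 2 3 7 5 6

Reverse the RSK construction: for i from n down to 1, find the cell of Q containing i, remove the entry at that cell from P, and reverse-bump it up through P; the value ejected from row 1 is w(i).

Step i=7: Q has 7 at row 1, column 5; remove that cell from P, ejecting 6. So w(7) = 6. P is now [[1, 2, 3, 5], [4, 7]].
Step i=6: Q has 6 at row 2, column 2; remove 7 from row 2 of P and reverse-bump: 7 enters row 1 and ejects 5. So w(6) = 5. P is now [[1, 2, 3, 7], [4]].
Step i=5: Q has 5 at row 1, column 4; remove that cell from P, ejecting 7. So w(5) = 7. P is now [[1, 2, 3], [4]].
Step i=4: Q has 4 at row 1, column 3; remove that cell from P, ejecting 3. So w(4) = 3. P is now [[1, 2], [4]].
Step i=3: Q has 3 at row 2, column 1; remove 4 from row 2 of P and reverse-bump: 4 enters row 1 and ejects 2. So w(3) = 2. P is now [[1, 4]].
Step i=2: Q has 2 at row 1, column 2; remove that cell from P, ejecting 4. So w(2) = 4. P is now [[1]].
Step i=1: Q has 1 at row 1, column 1; remove that cell from P, ejecting 1. So w(1) = 1. P is now [].

So w = 1 4 2 3 7 5 6.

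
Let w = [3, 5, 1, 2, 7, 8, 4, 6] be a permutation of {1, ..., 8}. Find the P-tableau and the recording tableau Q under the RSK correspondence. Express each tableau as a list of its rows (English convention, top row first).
P = [[1, 2, 4, 6], [3, 5, 7, 8]], Q = [[1, 2, 5, 6], [3, 4, 7, 8]]

Insert each entry of the permutation into P by Schensted row insertion, recording in Q the position of each new cell.

Insert 3: appended to row 1. P = [[3]], Q = [[1]].
Insert 5: appended to row 1. P = [[3, 5]], Q = [[1, 2]].
Insert 1: 1 bumps 3 from row 1; 3 starts row 2. P = [[1, 5], [3]], Q = [[1, 2], [3]].
Insert 2: 2 bumps 5 from row 1; 5 appends to row 2. P = [[1, 2], [3, 5]], Q = [[1, 2], [3, 4]].
Insert 7: appended to row 1. P = [[1, 2, 7], [3, 5]], Q = [[1, 2, 5], [3, 4]].
Insert 8: appended to row 1. P = [[1, 2, 7, 8], [3, 5]], Q = [[1, 2, 5, 6], [3, 4]].
Insert 4: 4 bumps 7 from row 1; 7 appends to row 2. P = [[1, 2, 4, 8], [3, 5, 7]], Q = [[1, 2, 5, 6], [3, 4, 7]].
Insert 6: 6 bumps 8 from row 1; 8 appends to row 2. P = [[1, 2, 4, 6], [3, 5, 7, 8]], Q = [[1, 2, 5, 6], [3, 4, 7, 8]].

So P = [[1, 2, 4, 6], [3, 5, 7, 8]], Q = [[1, 2, 5, 6], [3, 4, 7, 8]].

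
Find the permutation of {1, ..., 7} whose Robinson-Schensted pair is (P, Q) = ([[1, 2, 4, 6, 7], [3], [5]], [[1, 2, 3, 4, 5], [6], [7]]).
Reverse the RSK construction: for i from n down to 1, find the cell of Q containing i, remove the entry at that cell from P, and reverse-bump it up through P; the value ejected from row 1 is w(i).

Step i=7: Q has 7 at row 3, column 1; remove 5 from row 3 of P and reverse-bump: 5 enters row 2 and ejects 3; 3 enters row 1 and ejects 2. So w(7) = 2. P is now [[1, 3, 4, 6, 7], [5]].
Step i=6: Q has 6 at row 2, column 1; remove 5 from row 2 of P and reverse-bump: 5 enters row 1 and ejects 4. So w(6) = 4. P is now [[1, 3, 5, 6, 7]].
Step i=5: Q has 5 at row 1, column 5; remove that cell from P, ejecting 7. So w(5) = 7. P is now [[1, 3, 5, 6]].
Step i=4: Q has 4 at row 1, column 4; remove that cell from P, ejecting 6. So w(4) = 6. P is now [[1, 3, 5]].
Step i=3: Q has 3 at row 1, column 3; remove that cell from P, ejecting 5. So w(3) = 5. P is now [[1, 3]].
Step i=2: Q has 2 at row 1, column 2; remove that cell from P, ejecting 3. So w(2) = 3. P is now [[1]].
Step i=1: Q has 1 at row 1, column 1; remove that cell from P, ejecting 1. So w(1) = 1. P is now [].

So w = 1 3 5 6 7 4 2.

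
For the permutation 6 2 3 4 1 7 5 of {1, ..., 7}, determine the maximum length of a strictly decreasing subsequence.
3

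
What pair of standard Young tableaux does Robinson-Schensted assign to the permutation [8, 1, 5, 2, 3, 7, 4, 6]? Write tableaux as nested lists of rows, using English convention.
P = [[1, 2, 3, 4, 6], [5, 7], [8]], Q = [[1, 3, 5, 6, 8], [2, 7], [4]]

Insert each entry of the permutation into P by Schensted row insertion, recording in Q the position of each new cell.

Insert 8: appended to row 1. P = [[8]].
Insert 1: 1 bumps 8 from row 1; 8 starts row 2. P = [[1], [8]].
Insert 5: appended to row 1. P = [[1, 5], [8]].
Insert 2: 2 bumps 5 from row 1; 5 bumps 8 from row 2; 8 starts row 3. P = [[1, 2], [5], [8]].
Insert 3: appended to row 1. P = [[1, 2, 3], [5], [8]].
Insert 7: appended to row 1. P = [[1, 2, 3, 7], [5], [8]].
Insert 4: 4 bumps 7 from row 1; 7 appends to row 2. P = [[1, 2, 3, 4], [5, 7], [8]].
Insert 6: appended to row 1. P = [[1, 2, 3, 4, 6], [5, 7], [8]].

So P = [[1, 2, 3, 4, 6], [5, 7], [8]], Q = [[1, 3, 5, 6, 8], [2, 7], [4]].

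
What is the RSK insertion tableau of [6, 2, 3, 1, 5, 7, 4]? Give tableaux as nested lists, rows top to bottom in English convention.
P = [[1, 3, 4, 7], [2, 5], [6]]

Insert 6: appended to row 1. P = [[6]].
Insert 2: 2 bumps 6 from row 1; 6 starts row 2. P = [[2], [6]].
Insert 3: appended to row 1. P = [[2, 3], [6]].
Insert 1: 1 bumps 2 from row 1; 2 bumps 6 from row 2; 6 starts row 3. P = [[1, 3], [2], [6]].
Insert 5: appended to row 1. P = [[1, 3, 5], [2], [6]].
Insert 7: appended to row 1. P = [[1, 3, 5, 7], [2], [6]].
Insert 4: 4 bumps 5 from row 1; 5 appends to row 2. P = [[1, 3, 4, 7], [2, 5], [6]].

So P = [[1, 3, 4, 7], [2, 5], [6]].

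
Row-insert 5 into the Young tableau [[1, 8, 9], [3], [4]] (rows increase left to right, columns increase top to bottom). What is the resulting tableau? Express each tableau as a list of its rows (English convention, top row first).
[[1, 5, 9], [3, 8], [4]]

In row 1, 5 replaces 8 (the leftmost entry greater than 5); 8 is bumped to row 2. 8 is appended to row 2. The new tableau is [[1, 5, 9], [3, 8], [4]].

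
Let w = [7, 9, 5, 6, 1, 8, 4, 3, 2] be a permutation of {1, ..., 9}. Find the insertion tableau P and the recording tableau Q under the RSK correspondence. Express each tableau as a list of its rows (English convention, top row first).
Insert each entry of the permutation into P by Schensted row insertion, recording in Q the position of each new cell.

Insert 7: appended to row 1. P = [[7]].
Insert 9: appended to row 1. P = [[7, 9]].
Insert 5: 5 bumps 7 from row 1; 7 starts row 2. P = [[5, 9], [7]].
Insert 6: 6 bumps 9 from row 1; 9 appends to row 2. P = [[5, 6], [7, 9]].
Insert 1: 1 bumps 5 from row 1; 5 bumps 7 from row 2; 7 starts row 3. P = [[1, 6], [5, 9], [7]].
Insert 8: appended to row 1. P = [[1, 6, 8], [5, 9], [7]].
Insert 4: 4 bumps 6 from row 1; 6 bumps 9 from row 2; 9 appends to row 3. P = [[1, 4, 8], [5, 6], [7, 9]].
Insert 3: 3 bumps 4 from row 1; 4 bumps 5 from row 2; 5 bumps 7 from row 3; 7 starts row 4. P = [[1, 3, 8], [4, 6], [5, 9], [7]].
Insert 2: 2 bumps 3 from row 1; 3 bumps 4 from row 2; 4 bumps 5 from row 3; 5 bumps 7 from row 4; 7 starts row 5. P = [[1, 2, 8], [3, 6], [4, 9], [5], [7]].

So P = [[1, 2, 8], [3, 6], [4, 9], [5], [7]], Q = [[1, 2, 6], [3, 4], [5, 7], [8], [9]].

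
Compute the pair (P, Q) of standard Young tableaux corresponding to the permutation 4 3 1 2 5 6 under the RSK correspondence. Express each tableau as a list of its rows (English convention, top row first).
Insert each entry of the permutation into P by Schensted row insertion, recording in Q the position of each new cell.

Insert 4: appended to row 1. P = [[4]].
Insert 3: 3 bumps 4 from row 1; 4 starts row 2. P = [[3], [4]].
Insert 1: 1 bumps 3 from row 1; 3 bumps 4 from row 2; 4 starts row 3. P = [[1], [3], [4]].
Insert 2: appended to row 1. P = [[1, 2], [3], [4]].
Insert 5: appended to row 1. P = [[1, 2, 5], [3], [4]].
Insert 6: appended to row 1. P = [[1, 2, 5, 6], [3], [4]].

So P = [[1, 2, 5, 6], [3], [4]], Q = [[1, 4, 5, 6], [2], [3]].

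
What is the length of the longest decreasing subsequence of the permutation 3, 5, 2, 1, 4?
3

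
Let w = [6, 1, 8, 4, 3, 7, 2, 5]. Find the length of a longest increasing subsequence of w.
3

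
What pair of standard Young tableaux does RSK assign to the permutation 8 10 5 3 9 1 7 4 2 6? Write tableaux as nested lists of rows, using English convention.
P = [[1, 2, 6], [3, 4], [5, 7], [8, 9], [10]], Q = [[1, 2, 10], [3, 5], [4, 7], [6, 8], [9]]

Insert each entry of the permutation into P by Schensted row insertion, recording in Q the position of each new cell.

Insert 8: appended to row 1. P = [[8]].
Insert 10: appended to row 1. P = [[8, 10]].
Insert 5: 5 bumps 8 from row 1; 8 starts row 2. P = [[5, 10], [8]].
Insert 3: 3 bumps 5 from row 1; 5 bumps 8 from row 2; 8 starts row 3. P = [[3, 10], [5], [8]].
Insert 9: 9 bumps 10 from row 1; 10 appends to row 2. P = [[3, 9], [5, 10], [8]].
Insert 1: 1 bumps 3 from row 1; 3 bumps 5 from row 2; 5 bumps 8 from row 3; 8 starts row 4. P = [[1, 9], [3, 10], [5], [8]].
Insert 7: 7 bumps 9 from row 1; 9 bumps 10 from row 2; 10 appends to row 3. P = [[1, 7], [3, 9], [5, 10], [8]].
Insert 4: 4 bumps 7 from row 1; 7 bumps 9 from row 2; 9 bumps 10 from row 3; 10 appends to row 4. P = [[1, 4], [3, 7], [5, 9], [8, 10]].
Insert 2: 2 bumps 4 from row 1; 4 bumps 7 from row 2; 7 bumps 9 from row 3; 9 bumps 10 from row 4; 10 starts row 5. P = [[1, 2], [3, 4], [5, 7], [8, 9], [10]].
Insert 6: appended to row 1. P = [[1, 2, 6], [3, 4], [5, 7], [8, 9], [10]].

So P = [[1, 2, 6], [3, 4], [5, 7], [8, 9], [10]], Q = [[1, 2, 10], [3, 5], [4, 7], [6, 8], [9]].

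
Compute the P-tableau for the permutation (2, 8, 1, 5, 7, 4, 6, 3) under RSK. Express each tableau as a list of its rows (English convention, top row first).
Insert 2: appended to row 1. P = [[2]].
Insert 8: appended to row 1. P = [[2, 8]].
Insert 1: 1 bumps 2 from row 1; 2 starts row 2. P = [[1, 8], [2]].
Insert 5: 5 bumps 8 from row 1; 8 appends to row 2. P = [[1, 5], [2, 8]].
Insert 7: appended to row 1. P = [[1, 5, 7], [2, 8]].
Insert 4: 4 bumps 5 from row 1; 5 bumps 8 from row 2; 8 starts row 3. P = [[1, 4, 7], [2, 5], [8]].
Insert 6: 6 bumps 7 from row 1; 7 appends to row 2. P = [[1, 4, 6], [2, 5, 7], [8]].
Insert 3: 3 bumps 4 from row 1; 4 bumps 5 from row 2; 5 bumps 8 from row 3; 8 starts row 4. P = [[1, 3, 6], [2, 4, 7], [5], [8]].

So P = [[1, 3, 6], [2, 4, 7], [5], [8]].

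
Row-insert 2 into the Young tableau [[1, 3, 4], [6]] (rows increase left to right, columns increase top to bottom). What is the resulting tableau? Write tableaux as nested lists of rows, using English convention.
In row 1, 2 replaces 3 (the leftmost entry greater than 2); 3 is bumped to row 2. In row 2, 3 replaces 6 (the leftmost entry greater than 3); 6 is bumped to row 3. 6 starts a new row 3. The new tableau is [[1, 2, 4], [3], [6]].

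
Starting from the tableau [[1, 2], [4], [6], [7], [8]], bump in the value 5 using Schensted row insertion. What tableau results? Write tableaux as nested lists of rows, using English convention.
[[1, 2, 5], [4], [6], [7], [8]]

5 is larger than every entry of row 1, so it is appended to row 1. The new tableau is [[1, 2, 5], [4], [6], [7], [8]].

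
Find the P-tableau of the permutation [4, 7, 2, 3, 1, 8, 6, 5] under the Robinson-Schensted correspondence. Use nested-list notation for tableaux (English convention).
Insert 4: appended to row 1. P = [[4]].
Insert 7: appended to row 1. P = [[4, 7]].
Insert 2: 2 bumps 4 from row 1; 4 starts row 2. P = [[2, 7], [4]].
Insert 3: 3 bumps 7 from row 1; 7 appends to row 2. P = [[2, 3], [4, 7]].
Insert 1: 1 bumps 2 from row 1; 2 bumps 4 from row 2; 4 starts row 3. P = [[1, 3], [2, 7], [4]].
Insert 8: appended to row 1. P = [[1, 3, 8], [2, 7], [4]].
Insert 6: 6 bumps 8 from row 1; 8 appends to row 2. P = [[1, 3, 6], [2, 7, 8], [4]].
Insert 5: 5 bumps 6 from row 1; 6 bumps 7 from row 2; 7 appends to row 3. P = [[1, 3, 5], [2, 6, 8], [4, 7]].

So P = [[1, 3, 5], [2, 6, 8], [4, 7]].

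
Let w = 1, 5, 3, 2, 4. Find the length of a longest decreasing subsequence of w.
3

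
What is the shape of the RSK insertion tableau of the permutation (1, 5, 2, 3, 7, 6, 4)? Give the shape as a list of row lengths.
[4, 2, 1]

Row-insert each entry into an empty tableau.

After inserting 1: P = [[1]].
After inserting 5: P = [[1, 5]].
After inserting 2: P = [[1, 2], [5]].
After inserting 3: P = [[1, 2, 3], [5]].
After inserting 7: P = [[1, 2, 3, 7], [5]].
After inserting 6: P = [[1, 2, 3, 6], [5, 7]].
After inserting 4: P = [[1, 2, 3, 4], [5, 6], [7]].

The final insertion tableau P = [[1, 2, 3, 4], [5, 6], [7]] has shape [4, 2, 1].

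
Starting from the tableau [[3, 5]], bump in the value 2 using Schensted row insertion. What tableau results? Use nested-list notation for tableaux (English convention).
[[2, 5], [3]]

In row 1, 2 replaces 3 (the leftmost entry greater than 2); 3 is bumped to row 2. 3 starts a new row 2. The new tableau is [[2, 5], [3]].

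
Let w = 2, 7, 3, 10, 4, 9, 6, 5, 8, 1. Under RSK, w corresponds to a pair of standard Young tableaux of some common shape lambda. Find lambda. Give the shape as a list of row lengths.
Row-insert each entry into an empty tableau.

After inserting 2: P = [[2]].
After inserting 7: P = [[2, 7]].
After inserting 3: P = [[2, 3], [7]].
After inserting 10: P = [[2, 3, 10], [7]].
After inserting 4: P = [[2, 3, 4], [7, 10]].
After inserting 9: P = [[2, 3, 4, 9], [7, 10]].
After inserting 6: P = [[2, 3, 4, 6], [7, 9], [10]].
After inserting 5: P = [[2, 3, 4, 5], [6, 9], [7], [10]].
After inserting 8: P = [[2, 3, 4, 5, 8], [6, 9], [7], [10]].
After inserting 1: P = [[1, 3, 4, 5, 8], [2, 9], [6], [7], [10]].

The final insertion tableau P = [[1, 3, 4, 5, 8], [2, 9], [6], [7], [10]] has shape [5, 2, 1, 1, 1].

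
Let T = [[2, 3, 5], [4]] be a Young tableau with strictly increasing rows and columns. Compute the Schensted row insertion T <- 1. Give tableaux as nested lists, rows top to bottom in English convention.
In row 1, 1 replaces 2 (the leftmost entry greater than 1); 2 is bumped to row 2. In row 2, 2 replaces 4 (the leftmost entry greater than 2); 4 is bumped to row 3. 4 starts a new row 3. The new tableau is [[1, 3, 5], [2], [4]].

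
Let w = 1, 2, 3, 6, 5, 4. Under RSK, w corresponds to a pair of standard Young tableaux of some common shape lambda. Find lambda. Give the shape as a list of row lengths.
Row-insert each entry into an empty tableau.

After inserting 1: P = [[1]].
After inserting 2: P = [[1, 2]].
After inserting 3: P = [[1, 2, 3]].
After inserting 6: P = [[1, 2, 3, 6]].
After inserting 5: P = [[1, 2, 3, 5], [6]].
After inserting 4: P = [[1, 2, 3, 4], [5], [6]].

The final insertion tableau P = [[1, 2, 3, 4], [5], [6]] has shape [4, 1, 1].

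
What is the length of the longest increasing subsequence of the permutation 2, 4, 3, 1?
2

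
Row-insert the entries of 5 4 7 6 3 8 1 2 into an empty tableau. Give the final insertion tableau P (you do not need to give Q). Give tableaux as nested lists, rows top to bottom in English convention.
P = [[1, 2, 8], [3, 6], [4, 7], [5]]

Insert 5: appended to row 1. P = [[5]].
Insert 4: 4 bumps 5 from row 1; 5 starts row 2. P = [[4], [5]].
Insert 7: appended to row 1. P = [[4, 7], [5]].
Insert 6: 6 bumps 7 from row 1; 7 appends to row 2. P = [[4, 6], [5, 7]].
Insert 3: 3 bumps 4 from row 1; 4 bumps 5 from row 2; 5 starts row 3. P = [[3, 6], [4, 7], [5]].
Insert 8: appended to row 1. P = [[3, 6, 8], [4, 7], [5]].
Insert 1: 1 bumps 3 from row 1; 3 bumps 4 from row 2; 4 bumps 5 from row 3; 5 starts row 4. P = [[1, 6, 8], [3, 7], [4], [5]].
Insert 2: 2 bumps 6 from row 1; 6 bumps 7 from row 2; 7 appends to row 3. P = [[1, 2, 8], [3, 6], [4, 7], [5]].

So P = [[1, 2, 8], [3, 6], [4, 7], [5]].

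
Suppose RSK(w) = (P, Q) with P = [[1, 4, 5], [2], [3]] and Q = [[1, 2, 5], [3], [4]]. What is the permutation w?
Reverse the RSK construction: for i from n down to 1, find the cell of Q containing i, remove the entry at that cell from P, and reverse-bump it up through P; the value ejected from row 1 is w(i).

Step i=5: Q has 5 at row 1, column 3; remove that cell from P, ejecting 5. So w(5) = 5. P is now [[1, 4], [2], [3]].
Step i=4: Q has 4 at row 3, column 1; remove 3 from row 3 of P and reverse-bump: 3 enters row 2 and ejects 2; 2 enters row 1 and ejects 1. So w(4) = 1. P is now [[2, 4], [3]].
Step i=3: Q has 3 at row 2, column 1; remove 3 from row 2 of P and reverse-bump: 3 enters row 1 and ejects 2. So w(3) = 2. P is now [[3, 4]].
Step i=2: Q has 2 at row 1, column 2; remove that cell from P, ejecting 4. So w(2) = 4. P is now [[3]].
Step i=1: Q has 1 at row 1, column 1; remove that cell from P, ejecting 3. So w(1) = 3. P is now [].

So w = 3 4 2 1 5.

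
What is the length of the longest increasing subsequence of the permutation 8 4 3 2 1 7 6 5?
2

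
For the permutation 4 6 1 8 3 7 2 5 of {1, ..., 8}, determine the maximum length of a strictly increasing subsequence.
3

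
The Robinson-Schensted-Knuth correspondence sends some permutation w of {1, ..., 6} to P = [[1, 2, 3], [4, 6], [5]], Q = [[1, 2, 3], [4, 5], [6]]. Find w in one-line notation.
Reverse the RSK construction: for i from n down to 1, find the cell of Q containing i, remove the entry at that cell from P, and reverse-bump it up through P; the value ejected from row 1 is w(i).

Step i=6: Q has 6 at row 3, column 1; remove 5 from row 3 of P and reverse-bump: 5 enters row 2 and ejects 4; 4 enters row 1 and ejects 3. So w(6) = 3. P is now [[1, 2, 4], [5, 6]].
Step i=5: Q has 5 at row 2, column 2; remove 6 from row 2 of P and reverse-bump: 6 enters row 1 and ejects 4. So w(5) = 4. P is now [[1, 2, 6], [5]].
Step i=4: Q has 4 at row 2, column 1; remove 5 from row 2 of P and reverse-bump: 5 enters row 1 and ejects 2. So w(4) = 2. P is now [[1, 5, 6]].
Step i=3: Q has 3 at row 1, column 3; remove that cell from P, ejecting 6. So w(3) = 6. P is now [[1, 5]].
Step i=2: Q has 2 at row 1, column 2; remove that cell from P, ejecting 5. So w(2) = 5. P is now [[1]].
Step i=1: Q has 1 at row 1, column 1; remove that cell from P, ejecting 1. So w(1) = 1. P is now [].

So w = 1 5 6 2 4 3.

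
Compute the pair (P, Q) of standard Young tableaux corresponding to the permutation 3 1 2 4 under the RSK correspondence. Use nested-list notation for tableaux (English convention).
Insert each entry of the permutation into P by Schensted row insertion, recording in Q the position of each new cell.

Insert 3: appended to row 1. P = [[3]], Q = [[1]].
Insert 1: 1 bumps 3 from row 1; 3 starts row 2. P = [[1], [3]], Q = [[1], [2]].
Insert 2: appended to row 1. P = [[1, 2], [3]], Q = [[1, 3], [2]].
Insert 4: appended to row 1. P = [[1, 2, 4], [3]], Q = [[1, 3, 4], [2]].

So P = [[1, 2, 4], [3]], Q = [[1, 3, 4], [2]].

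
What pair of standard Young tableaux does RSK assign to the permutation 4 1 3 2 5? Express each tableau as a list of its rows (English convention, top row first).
Insert each entry of the permutation into P by Schensted row insertion, recording in Q the position of each new cell.

Insert 4: appended to row 1. P = [[4]].
Insert 1: 1 bumps 4 from row 1; 4 starts row 2. P = [[1], [4]].
Insert 3: appended to row 1. P = [[1, 3], [4]].
Insert 2: 2 bumps 3 from row 1; 3 bumps 4 from row 2; 4 starts row 3. P = [[1, 2], [3], [4]].
Insert 5: appended to row 1. P = [[1, 2, 5], [3], [4]].

So P = [[1, 2, 5], [3], [4]], Q = [[1, 3, 5], [2], [4]].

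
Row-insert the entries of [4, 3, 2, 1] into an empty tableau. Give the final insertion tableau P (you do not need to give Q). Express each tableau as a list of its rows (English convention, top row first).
Insert 4: appended to row 1. P = [[4]].
Insert 3: 3 bumps 4 from row 1; 4 starts row 2. P = [[3], [4]].
Insert 2: 2 bumps 3 from row 1; 3 bumps 4 from row 2; 4 starts row 3. P = [[2], [3], [4]].
Insert 1: 1 bumps 2 from row 1; 2 bumps 3 from row 2; 3 bumps 4 from row 3; 4 starts row 4. P = [[1], [2], [3], [4]].

So P = [[1], [2], [3], [4]].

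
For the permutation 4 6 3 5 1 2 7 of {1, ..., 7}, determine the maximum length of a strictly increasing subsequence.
3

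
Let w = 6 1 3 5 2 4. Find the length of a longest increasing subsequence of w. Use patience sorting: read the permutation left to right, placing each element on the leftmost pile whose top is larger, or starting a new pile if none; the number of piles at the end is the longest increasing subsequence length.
3

6: new pile. tops = [6]
1: onto pile 1 (replacing 6). tops = [1]
3: new pile. tops = [1, 3]
5: new pile. tops = [1, 3, 5]
2: onto pile 2 (replacing 3). tops = [1, 2, 5]
4: onto pile 3 (replacing 5). tops = [1, 2, 4]

3 piles, so the longest increasing subsequence has length 3.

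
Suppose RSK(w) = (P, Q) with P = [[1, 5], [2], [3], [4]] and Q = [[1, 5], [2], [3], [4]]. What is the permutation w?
4 3 2 1 5

Reverse RSK: for i = n, n-1, ..., 1, locate i in Q, remove the corresponding corner cell from P, and reverse-bump its entry up through P; the value ejected from row 1 is w(i).

So w = 4 3 2 1 5.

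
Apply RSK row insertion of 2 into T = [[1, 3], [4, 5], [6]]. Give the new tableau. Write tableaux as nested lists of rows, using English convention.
In row 1, 2 replaces 3 (the leftmost entry greater than 2); 3 is bumped to row 2. In row 2, 3 replaces 4 (the leftmost entry greater than 3); 4 is bumped to row 3. In row 3, 4 replaces 6 (the leftmost entry greater than 4); 6 is bumped to row 4. 6 starts a new row 4. The new tableau is [[1, 2], [3, 5], [4], [6]].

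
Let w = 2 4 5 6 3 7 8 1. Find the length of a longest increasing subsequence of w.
6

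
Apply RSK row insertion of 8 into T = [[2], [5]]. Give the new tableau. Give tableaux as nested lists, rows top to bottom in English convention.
8 is larger than every entry of row 1, so it is appended to row 1. The new tableau is [[2, 8], [5]].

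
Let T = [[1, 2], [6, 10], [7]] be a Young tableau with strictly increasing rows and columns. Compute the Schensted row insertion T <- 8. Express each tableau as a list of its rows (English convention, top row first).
8 is larger than every entry of row 1, so it is appended to row 1. The new tableau is [[1, 2, 8], [6, 10], [7]].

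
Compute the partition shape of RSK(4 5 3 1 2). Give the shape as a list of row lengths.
[2, 2, 1]

Row-insert each entry into an empty tableau.

After inserting 4: P = [[4]].
After inserting 5: P = [[4, 5]].
After inserting 3: P = [[3, 5], [4]].
After inserting 1: P = [[1, 5], [3], [4]].
After inserting 2: P = [[1, 2], [3, 5], [4]].

The final insertion tableau P = [[1, 2], [3, 5], [4]] has shape [2, 2, 1].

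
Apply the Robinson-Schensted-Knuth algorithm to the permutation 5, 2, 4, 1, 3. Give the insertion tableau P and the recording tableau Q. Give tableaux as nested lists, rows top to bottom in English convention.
P = [[1, 3], [2, 4], [5]], Q = [[1, 3], [2, 5], [4]]

Insert each entry of the permutation into P by Schensted row insertion, recording in Q the position of each new cell.

Insert 5: appended to row 1. P = [[5]].
Insert 2: 2 bumps 5 from row 1; 5 starts row 2. P = [[2], [5]].
Insert 4: appended to row 1. P = [[2, 4], [5]].
Insert 1: 1 bumps 2 from row 1; 2 bumps 5 from row 2; 5 starts row 3. P = [[1, 4], [2], [5]].
Insert 3: 3 bumps 4 from row 1; 4 appends to row 2. P = [[1, 3], [2, 4], [5]].

So P = [[1, 3], [2, 4], [5]], Q = [[1, 3], [2, 5], [4]].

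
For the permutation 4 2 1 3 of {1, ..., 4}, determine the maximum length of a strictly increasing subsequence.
2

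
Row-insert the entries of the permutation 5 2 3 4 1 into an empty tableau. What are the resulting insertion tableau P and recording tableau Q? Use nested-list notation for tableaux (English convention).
P = [[1, 3, 4], [2], [5]], Q = [[1, 3, 4], [2], [5]]

Insert each entry of the permutation into P by Schensted row insertion, recording in Q the position of each new cell.

Insert 5: appended to row 1. P = [[5]].
Insert 2: 2 bumps 5 from row 1; 5 starts row 2. P = [[2], [5]].
Insert 3: appended to row 1. P = [[2, 3], [5]].
Insert 4: appended to row 1. P = [[2, 3, 4], [5]].
Insert 1: 1 bumps 2 from row 1; 2 bumps 5 from row 2; 5 starts row 3. P = [[1, 3, 4], [2], [5]].

So P = [[1, 3, 4], [2], [5]], Q = [[1, 3, 4], [2], [5]].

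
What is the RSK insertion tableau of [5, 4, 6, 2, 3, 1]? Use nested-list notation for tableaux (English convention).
P = [[1, 3], [2, 6], [4], [5]]

After inserting 5: P = [[5]].
After inserting 4: P = [[4], [5]].
After inserting 6: P = [[4, 6], [5]].
After inserting 2: P = [[2, 6], [4], [5]].
After inserting 3: P = [[2, 3], [4, 6], [5]].
After inserting 1: P = [[1, 3], [2, 6], [4], [5]].

So P = [[1, 3], [2, 6], [4], [5]].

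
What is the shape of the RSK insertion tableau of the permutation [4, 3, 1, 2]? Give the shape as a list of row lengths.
RSK row insertion gives P = [[1, 2], [3], [4]], which has shape [2, 1, 1].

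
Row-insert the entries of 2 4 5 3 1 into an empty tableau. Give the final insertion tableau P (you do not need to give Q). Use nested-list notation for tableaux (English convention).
Insert 2: appended to row 1. P = [[2]].
Insert 4: appended to row 1. P = [[2, 4]].
Insert 5: appended to row 1. P = [[2, 4, 5]].
Insert 3: 3 bumps 4 from row 1; 4 starts row 2. P = [[2, 3, 5], [4]].
Insert 1: 1 bumps 2 from row 1; 2 bumps 4 from row 2; 4 starts row 3. P = [[1, 3, 5], [2], [4]].

So P = [[1, 3, 5], [2], [4]].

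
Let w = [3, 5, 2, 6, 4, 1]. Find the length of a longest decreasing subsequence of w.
3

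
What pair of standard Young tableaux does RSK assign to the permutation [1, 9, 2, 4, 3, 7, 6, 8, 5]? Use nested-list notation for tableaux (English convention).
Insert each entry of the permutation into P by Schensted row insertion, recording in Q the position of each new cell.

Insert 1: appended to row 1. P = [[1]], Q = [[1]].
Insert 9: appended to row 1. P = [[1, 9]], Q = [[1, 2]].
Insert 2: 2 bumps 9 from row 1; 9 starts row 2. P = [[1, 2], [9]], Q = [[1, 2], [3]].
Insert 4: appended to row 1. P = [[1, 2, 4], [9]], Q = [[1, 2, 4], [3]].
Insert 3: 3 bumps 4 from row 1; 4 bumps 9 from row 2; 9 starts row 3. P = [[1, 2, 3], [4], [9]], Q = [[1, 2, 4], [3], [5]].
Insert 7: appended to row 1. P = [[1, 2, 3, 7], [4], [9]], Q = [[1, 2, 4, 6], [3], [5]].
Insert 6: 6 bumps 7 from row 1; 7 appends to row 2. P = [[1, 2, 3, 6], [4, 7], [9]], Q = [[1, 2, 4, 6], [3, 7], [5]].
Insert 8: appended to row 1. P = [[1, 2, 3, 6, 8], [4, 7], [9]], Q = [[1, 2, 4, 6, 8], [3, 7], [5]].
Insert 5: 5 bumps 6 from row 1; 6 bumps 7 from row 2; 7 bumps 9 from row 3; 9 starts row 4. P = [[1, 2, 3, 5, 8], [4, 6], [7], [9]], Q = [[1, 2, 4, 6, 8], [3, 7], [5], [9]].

So P = [[1, 2, 3, 5, 8], [4, 6], [7], [9]], Q = [[1, 2, 4, 6, 8], [3, 7], [5], [9]].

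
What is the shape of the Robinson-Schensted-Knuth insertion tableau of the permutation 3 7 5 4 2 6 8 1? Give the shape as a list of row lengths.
Row-insert each entry into an empty tableau.

After inserting 3: P = [[3]].
After inserting 7: P = [[3, 7]].
After inserting 5: P = [[3, 5], [7]].
After inserting 4: P = [[3, 4], [5], [7]].
After inserting 2: P = [[2, 4], [3], [5], [7]].
After inserting 6: P = [[2, 4, 6], [3], [5], [7]].
After inserting 8: P = [[2, 4, 6, 8], [3], [5], [7]].
After inserting 1: P = [[1, 4, 6, 8], [2], [3], [5], [7]].

The final insertion tableau P = [[1, 4, 6, 8], [2], [3], [5], [7]] has shape [4, 1, 1, 1, 1].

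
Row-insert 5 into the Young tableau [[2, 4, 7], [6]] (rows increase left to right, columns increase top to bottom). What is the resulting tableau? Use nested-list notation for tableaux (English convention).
[[2, 4, 5], [6, 7]]

In row 1, 5 replaces 7 (the leftmost entry greater than 5); 7 is bumped to row 2. 7 is appended to row 2. The new tableau is [[2, 4, 5], [6, 7]].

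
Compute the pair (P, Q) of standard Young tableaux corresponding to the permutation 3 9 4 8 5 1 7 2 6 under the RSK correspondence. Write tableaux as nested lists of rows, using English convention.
Insert each entry of the permutation into P by Schensted row insertion, recording in Q the position of each new cell.

After inserting 3: P = [[3]].
After inserting 9: P = [[3, 9]].
After inserting 4: P = [[3, 4], [9]].
After inserting 8: P = [[3, 4, 8], [9]].
After inserting 5: P = [[3, 4, 5], [8], [9]].
After inserting 1: P = [[1, 4, 5], [3], [8], [9]].
After inserting 7: P = [[1, 4, 5, 7], [3], [8], [9]].
After inserting 2: P = [[1, 2, 5, 7], [3, 4], [8], [9]].
After inserting 6: P = [[1, 2, 5, 6], [3, 4, 7], [8], [9]].

So P = [[1, 2, 5, 6], [3, 4, 7], [8], [9]], Q = [[1, 2, 4, 7], [3, 8, 9], [5], [6]].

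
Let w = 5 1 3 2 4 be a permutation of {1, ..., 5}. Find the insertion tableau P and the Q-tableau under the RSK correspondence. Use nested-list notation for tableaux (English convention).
P = [[1, 2, 4], [3], [5]], Q = [[1, 3, 5], [2], [4]]

Insert each entry of the permutation into P by Schensted row insertion, recording in Q the position of each new cell.

Insert 5: appended to row 1. P = [[5]], Q = [[1]].
Insert 1: 1 bumps 5 from row 1; 5 starts row 2. P = [[1], [5]], Q = [[1], [2]].
Insert 3: appended to row 1. P = [[1, 3], [5]], Q = [[1, 3], [2]].
Insert 2: 2 bumps 3 from row 1; 3 bumps 5 from row 2; 5 starts row 3. P = [[1, 2], [3], [5]], Q = [[1, 3], [2], [4]].
Insert 4: appended to row 1. P = [[1, 2, 4], [3], [5]], Q = [[1, 3, 5], [2], [4]].

So P = [[1, 2, 4], [3], [5]], Q = [[1, 3, 5], [2], [4]].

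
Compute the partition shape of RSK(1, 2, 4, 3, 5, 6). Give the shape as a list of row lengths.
Row-insert each entry into an empty tableau.

After inserting 1: P = [[1]].
After inserting 2: P = [[1, 2]].
After inserting 4: P = [[1, 2, 4]].
After inserting 3: P = [[1, 2, 3], [4]].
After inserting 5: P = [[1, 2, 3, 5], [4]].
After inserting 6: P = [[1, 2, 3, 5, 6], [4]].

The final insertion tableau P = [[1, 2, 3, 5, 6], [4]] has shape [5, 1].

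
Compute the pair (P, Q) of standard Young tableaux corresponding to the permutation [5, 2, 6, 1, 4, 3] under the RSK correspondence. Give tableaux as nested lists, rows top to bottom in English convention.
P = [[1, 3], [2, 4], [5, 6]], Q = [[1, 3], [2, 5], [4, 6]]

Insert each entry of the permutation into P by Schensted row insertion, recording in Q the position of each new cell.

Insert 5: appended to row 1. P = [[5]].
Insert 2: 2 bumps 5 from row 1; 5 starts row 2. P = [[2], [5]].
Insert 6: appended to row 1. P = [[2, 6], [5]].
Insert 1: 1 bumps 2 from row 1; 2 bumps 5 from row 2; 5 starts row 3. P = [[1, 6], [2], [5]].
Insert 4: 4 bumps 6 from row 1; 6 appends to row 2. P = [[1, 4], [2, 6], [5]].
Insert 3: 3 bumps 4 from row 1; 4 bumps 6 from row 2; 6 appends to row 3. P = [[1, 3], [2, 4], [5, 6]].

So P = [[1, 3], [2, 4], [5, 6]], Q = [[1, 3], [2, 5], [4, 6]].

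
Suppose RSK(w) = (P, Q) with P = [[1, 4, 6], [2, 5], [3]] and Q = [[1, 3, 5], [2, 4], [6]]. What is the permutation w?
3 2 5 4 6 1

Reverse the RSK construction: for i from n down to 1, find the cell of Q containing i, remove the entry at that cell from P, and reverse-bump it up through P; the value ejected from row 1 is w(i).

Step i=6: Q has 6 at row 3, column 1; remove 3 from row 3 of P and reverse-bump: 3 enters row 2 and ejects 2; 2 enters row 1 and ejects 1. So w(6) = 1. P is now [[2, 4, 6], [3, 5]].
Step i=5: Q has 5 at row 1, column 3; remove that cell from P, ejecting 6. So w(5) = 6. P is now [[2, 4], [3, 5]].
Step i=4: Q has 4 at row 2, column 2; remove 5 from row 2 of P and reverse-bump: 5 enters row 1 and ejects 4. So w(4) = 4. P is now [[2, 5], [3]].
Step i=3: Q has 3 at row 1, column 2; remove that cell from P, ejecting 5. So w(3) = 5. P is now [[2], [3]].
Step i=2: Q has 2 at row 2, column 1; remove 3 from row 2 of P and reverse-bump: 3 enters row 1 and ejects 2. So w(2) = 2. P is now [[3]].
Step i=1: Q has 1 at row 1, column 1; remove that cell from P, ejecting 3. So w(1) = 3. P is now [].

So w = 3 2 5 4 6 1.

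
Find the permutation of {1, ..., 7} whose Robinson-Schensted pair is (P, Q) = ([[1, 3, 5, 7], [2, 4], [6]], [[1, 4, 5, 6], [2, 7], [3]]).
6 2 1 4 5 7 3

Reverse the RSK construction: for i from n down to 1, find the cell of Q containing i, remove the entry at that cell from P, and reverse-bump it up through P; the value ejected from row 1 is w(i).

Step i=7: Q has 7 at row 2, column 2; remove 4 from row 2 of P and reverse-bump: 4 enters row 1 and ejects 3. So w(7) = 3. P is now [[1, 4, 5, 7], [2], [6]].
Step i=6: Q has 6 at row 1, column 4; remove that cell from P, ejecting 7. So w(6) = 7. P is now [[1, 4, 5], [2], [6]].
Step i=5: Q has 5 at row 1, column 3; remove that cell from P, ejecting 5. So w(5) = 5. P is now [[1, 4], [2], [6]].
Step i=4: Q has 4 at row 1, column 2; remove that cell from P, ejecting 4. So w(4) = 4. P is now [[1], [2], [6]].
Step i=3: Q has 3 at row 3, column 1; remove 6 from row 3 of P and reverse-bump: 6 enters row 2 and ejects 2; 2 enters row 1 and ejects 1. So w(3) = 1. P is now [[2], [6]].
Step i=2: Q has 2 at row 2, column 1; remove 6 from row 2 of P and reverse-bump: 6 enters row 1 and ejects 2. So w(2) = 2. P is now [[6]].
Step i=1: Q has 1 at row 1, column 1; remove that cell from P, ejecting 6. So w(1) = 6. P is now [].

So w = 6 2 1 4 5 7 3.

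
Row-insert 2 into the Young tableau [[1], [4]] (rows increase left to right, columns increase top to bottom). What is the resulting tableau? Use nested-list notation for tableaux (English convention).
[[1, 2], [4]]

2 is larger than every entry of row 1, so it is appended to row 1. The new tableau is [[1, 2], [4]].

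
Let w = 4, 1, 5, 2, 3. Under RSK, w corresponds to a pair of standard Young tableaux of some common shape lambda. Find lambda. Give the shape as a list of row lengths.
Row-insert each entry into an empty tableau.

After inserting 4: P = [[4]].
After inserting 1: P = [[1], [4]].
After inserting 5: P = [[1, 5], [4]].
After inserting 2: P = [[1, 2], [4, 5]].
After inserting 3: P = [[1, 2, 3], [4, 5]].

The final insertion tableau P = [[1, 2, 3], [4, 5]] has shape [3, 2].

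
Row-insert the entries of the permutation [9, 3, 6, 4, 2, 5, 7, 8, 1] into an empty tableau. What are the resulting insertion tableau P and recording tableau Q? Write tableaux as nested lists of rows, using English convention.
Insert each entry of the permutation into P by Schensted row insertion, recording in Q the position of each new cell.

After inserting 9: P = [[9]].
After inserting 3: P = [[3], [9]].
After inserting 6: P = [[3, 6], [9]].
After inserting 4: P = [[3, 4], [6], [9]].
After inserting 2: P = [[2, 4], [3], [6], [9]].
After inserting 5: P = [[2, 4, 5], [3], [6], [9]].
After inserting 7: P = [[2, 4, 5, 7], [3], [6], [9]].
After inserting 8: P = [[2, 4, 5, 7, 8], [3], [6], [9]].
After inserting 1: P = [[1, 4, 5, 7, 8], [2], [3], [6], [9]].

So P = [[1, 4, 5, 7, 8], [2], [3], [6], [9]], Q = [[1, 3, 6, 7, 8], [2], [4], [5], [9]].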